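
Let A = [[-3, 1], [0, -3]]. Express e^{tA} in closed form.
e^{tA} = [[e^{-3*t}, t*e^{-3*t}], [0, e^{-3*t}]]

A has Jordan form J = [[-3, 1], [0, -3]] with A = PJP^{-1}, so e^{tA} = P e^{tJ} P^{-1}.

For a Jordan block J_k(λ), e^{tJ_k(λ)} = e^{λt} · (I + tN + t^2 N^2/2! + ... + t^{k-1} N^{k-1}/(k-1)!) where N is the nilpotent superdiagonal part.

Assembling the blocks and conjugating back gives the entries of e^{tA} as shown above.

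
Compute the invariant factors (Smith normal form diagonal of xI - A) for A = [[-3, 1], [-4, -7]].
The Jordan structure of A has elementary divisors (x + 5)^2. Arranging the block sizes at each eigenvalue in decreasing order and taking row products gives the invariant factors.

Invariant factors (smallest first, each dividing the next): (x + 5)^2.

Check: the last factor (x + 5)^2 is the minimal polynomial, and the product (x + 5)^2 is the characteristic polynomial.

(x + 5)^2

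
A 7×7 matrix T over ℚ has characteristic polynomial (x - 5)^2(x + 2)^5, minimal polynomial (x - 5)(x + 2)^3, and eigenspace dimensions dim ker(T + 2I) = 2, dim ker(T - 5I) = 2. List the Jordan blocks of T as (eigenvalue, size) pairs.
Jordan blocks: (-2, 3), (-2, 2), (5, 1), (5, 1)

λ = -2: algebraic multiplicity 5 (exponent in χ_T), largest block size 3 (exponent in m_T), 2 blocks (geometric multiplicity). These force block sizes [3, 2].
λ = 5: algebraic multiplicity 2 (exponent in χ_T), largest block size 1 (exponent in m_T), 2 blocks (geometric multiplicity). These force block sizes [1, 1].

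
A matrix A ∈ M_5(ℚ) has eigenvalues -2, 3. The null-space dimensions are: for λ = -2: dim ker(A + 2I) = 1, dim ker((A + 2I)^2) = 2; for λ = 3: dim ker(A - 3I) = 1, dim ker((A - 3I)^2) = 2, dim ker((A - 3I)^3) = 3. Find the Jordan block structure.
λ = -2: successive nullity increments [1, 1] count blocks of size ≥ k; block sizes are [2].
λ = 3: successive nullity increments [1, 1, 1] count blocks of size ≥ k; block sizes are [3].

Jordan blocks: (-2, 2), (3, 3)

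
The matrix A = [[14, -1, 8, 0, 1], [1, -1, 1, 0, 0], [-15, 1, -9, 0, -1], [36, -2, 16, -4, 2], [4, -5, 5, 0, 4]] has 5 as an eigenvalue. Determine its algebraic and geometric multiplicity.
The characteristic polynomial is (x - 5)^2(x + 1)^2(x + 4), so the factor x - 5 appears with exponent 2: the algebraic multiplicity is 2.

rank(A - 5I) = 4, so the eigenspace has dimension 5 - 4 = 1: the geometric multiplicity is 1.

Since 1 < 2, A is not diagonalizable.

algebraic multiplicity 2, geometric multiplicity 1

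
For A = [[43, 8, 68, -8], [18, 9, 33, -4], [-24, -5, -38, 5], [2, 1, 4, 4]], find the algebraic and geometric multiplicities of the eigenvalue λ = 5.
algebraic multiplicity 3, geometric multiplicity 1

The characteristic polynomial is (x - 5)^3(x - 3), so the factor x - 5 appears with exponent 3: the algebraic multiplicity is 3.

rank(A - 5I) = 3, so the eigenspace has dimension 4 - 3 = 1: the geometric multiplicity is 1.

Since 1 < 3, A is not diagonalizable.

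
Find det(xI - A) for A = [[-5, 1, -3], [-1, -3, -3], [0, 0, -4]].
xI - A = [[x + 5, -1, 3], [1, x + 3, 3], [0, 0, x + 4]].

Expanding det(xI - A) along the first row:
det(xI - A) = + (x + 5)·det([[x + 3, 3], [0, x + 4]]) - (-1)·det([[1, 3], [0, x + 4]]) + (3)·det([[1, x + 3], [0, 0]]).

Evaluating gives χ_A(x) = x^3 + 12x^2 + 48x + 64 = (x + 4)^3.

χ_A(x) = (x + 4)^3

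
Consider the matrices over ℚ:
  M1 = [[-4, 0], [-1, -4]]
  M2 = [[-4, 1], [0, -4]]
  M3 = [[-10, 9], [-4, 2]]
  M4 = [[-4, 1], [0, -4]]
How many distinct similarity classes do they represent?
Characteristic polynomials: χ_{M1} = (x + 4)^2, χ_{M2} = (x + 4)^2, χ_{M3} = (x + 4)^2, χ_{M4} = (x + 4)^2.

{M1, M2, M3, M4}: invariant factors (x + 4)^2.

Matrices are similar if and only if their invariant-factor lists agree; the partition into similarity classes is {M1, M2, M3, M4}.

1 class: {M1, M2, M3, M4}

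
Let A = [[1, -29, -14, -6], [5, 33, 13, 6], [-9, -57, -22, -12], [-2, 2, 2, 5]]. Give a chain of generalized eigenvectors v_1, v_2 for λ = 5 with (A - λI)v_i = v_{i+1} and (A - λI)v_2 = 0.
We seek v_1 ∈ ker((A - 5I)^2) \ ker(A - 5I), then set v_{i+1} = (A - 5I) v_i.

One such chain is v_1 = [[0, 1, -2, 0]]^T, v_2 = [[-1, 2, -3, -2]]^T. Check: (A - 5I) v_2 = [[0, 0, 0, 0]]^T = 0.

v_1 = [[0, 1, -2, 0]]^T, v_2 = [[-1, 2, -3, -2]]^T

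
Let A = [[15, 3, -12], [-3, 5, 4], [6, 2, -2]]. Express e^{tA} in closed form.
e^{tA} = [[(9*t + 1)*e^{6*t}, 3*t*e^{6*t}, -12*t*e^{6*t}], [-3*t*e^{6*t}, (1 - t)*e^{6*t}, 4*t*e^{6*t}], [6*t*e^{6*t}, 2*t*e^{6*t}, (1 - 8*t)*e^{6*t}]]

A has Jordan form J = [[6, 1, 0], [0, 6, 0], [0, 0, 6]] with A = PJP^{-1}, so e^{tA} = P e^{tJ} P^{-1}.

For a Jordan block J_k(λ), e^{tJ_k(λ)} = e^{λt} · (I + tN + t^2 N^2/2! + ... + t^{k-1} N^{k-1}/(k-1)!) where N is the nilpotent superdiagonal part.

Assembling the blocks and conjugating back gives the entries of e^{tA} as shown above.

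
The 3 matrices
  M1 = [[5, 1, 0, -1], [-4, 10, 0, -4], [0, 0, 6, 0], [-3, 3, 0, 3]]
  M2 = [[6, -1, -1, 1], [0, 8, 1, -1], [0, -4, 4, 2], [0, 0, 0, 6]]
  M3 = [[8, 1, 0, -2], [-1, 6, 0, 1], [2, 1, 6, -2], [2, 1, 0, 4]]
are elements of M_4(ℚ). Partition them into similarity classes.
Characteristic polynomials: χ_{M1} = (x - 6)^4, χ_{M2} = (x - 6)^4, χ_{M3} = (x - 6)^4.

{M1}: invariant factors x - 6, x - 6, (x - 6)^2.

{M2, M3}: invariant factors x - 6, (x - 6)^3.

Matrices are similar if and only if their invariant-factor lists agree; the partition into similarity classes is {M1}, {M2, M3}.

2 classes: {M1}, {M2, M3}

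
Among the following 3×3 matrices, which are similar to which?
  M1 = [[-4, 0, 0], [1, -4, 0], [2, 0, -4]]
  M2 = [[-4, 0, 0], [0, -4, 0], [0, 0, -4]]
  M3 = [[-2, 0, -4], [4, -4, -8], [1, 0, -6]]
Characteristic polynomials: χ_{M1} = (x + 4)^3, χ_{M2} = (x + 4)^3, χ_{M3} = (x + 4)^3.

{M1, M3}: invariant factors x + 4, (x + 4)^2.

{M2}: invariant factors x + 4, x + 4, x + 4.

Matrices are similar if and only if their invariant-factor lists agree; the partition into similarity classes is {M1, M3}, {M2}.

2 classes: {M1, M3}, {M2}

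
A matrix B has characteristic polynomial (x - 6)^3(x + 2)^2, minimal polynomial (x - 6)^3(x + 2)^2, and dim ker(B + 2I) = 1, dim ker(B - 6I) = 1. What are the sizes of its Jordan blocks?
λ = -2: algebraic multiplicity 2 (exponent in χ_B), largest block size 2 (exponent in m_B), 1 block (geometric multiplicity). This forces block sizes [2].
λ = 6: algebraic multiplicity 3 (exponent in χ_B), largest block size 3 (exponent in m_B), 1 block (geometric multiplicity). This forces block sizes [3].

Jordan blocks: (-2, 2), (6, 3)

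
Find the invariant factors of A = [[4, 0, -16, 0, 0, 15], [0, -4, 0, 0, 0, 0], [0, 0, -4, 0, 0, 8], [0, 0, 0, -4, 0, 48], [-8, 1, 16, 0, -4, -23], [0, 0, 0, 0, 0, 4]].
x + 4, x + 4, (x - 4)^2(x + 4)^2

The Jordan structure of A has elementary divisors (x + 4)^2, (x + 4), (x + 4), (x - 4)^2. Arranging the block sizes at each eigenvalue in decreasing order and taking row products gives the invariant factors.

Invariant factors (smallest first, each dividing the next): x + 4, x + 4, (x - 4)^2(x + 4)^2.

Check: the last factor (x - 4)^2(x + 4)^2 is the minimal polynomial, and the product (x - 4)^2(x + 4)^4 is the characteristic polynomial.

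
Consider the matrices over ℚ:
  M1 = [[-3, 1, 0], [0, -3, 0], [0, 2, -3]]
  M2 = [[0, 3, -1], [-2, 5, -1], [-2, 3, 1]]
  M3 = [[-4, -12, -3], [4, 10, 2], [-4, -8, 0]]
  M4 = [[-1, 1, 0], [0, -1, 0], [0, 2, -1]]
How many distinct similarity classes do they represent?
Characteristic polynomials: χ_{M1} = (x + 3)^3, χ_{M2} = (x - 2)^3, χ_{M3} = (x - 2)^3, χ_{M4} = (x + 1)^3.

{M1}: invariant factors x + 3, (x + 3)^2.

{M2, M3}: invariant factors x - 2, (x - 2)^2.

{M4}: invariant factors x + 1, (x + 1)^2.

Matrices are similar if and only if their invariant-factor lists agree; the partition into similarity classes is {M1}, {M2, M3}, {M4}.

3 classes: {M1}, {M2, M3}, {M4}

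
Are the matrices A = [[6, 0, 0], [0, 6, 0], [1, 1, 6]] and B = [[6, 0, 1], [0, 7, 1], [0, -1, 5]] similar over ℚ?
Both have characteristic polynomial (x - 6)^3, but the minimal polynomial of A is (x - 6)^2 while the minimal polynomial of B is (x - 6)^3. The minimal polynomial is a similarity invariant, so A and B are not similar.

No.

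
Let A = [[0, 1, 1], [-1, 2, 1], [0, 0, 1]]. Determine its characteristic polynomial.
xI - A = [[x, -1, -1], [1, x - 2, -1], [0, 0, x - 1]].

Expanding det(xI - A) along the first row:
det(xI - A) = + (x)·det([[x - 2, -1], [0, x - 1]]) - (-1)·det([[1, -1], [0, x - 1]]) + (-1)·det([[1, x - 2], [0, 0]]).

Evaluating gives χ_A(x) = x^3 - 3x^2 + 3x - 1 = (x - 1)^3.

χ_A(x) = (x - 1)^3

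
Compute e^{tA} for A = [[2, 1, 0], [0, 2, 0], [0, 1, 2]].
A has Jordan form J = [[2, 1, 0], [0, 2, 0], [0, 0, 2]] with A = PJP^{-1}, so e^{tA} = P e^{tJ} P^{-1}.

For a Jordan block J_k(λ), e^{tJ_k(λ)} = e^{λt} · (I + tN + t^2 N^2/2! + ... + t^{k-1} N^{k-1}/(k-1)!) where N is the nilpotent superdiagonal part.

Assembling the blocks and conjugating back gives the entries of e^{tA} as shown above.

e^{tA} = [[e^{2*t}, t*e^{2*t}, 0], [0, e^{2*t}, 0], [0, t*e^{2*t}, e^{2*t}]]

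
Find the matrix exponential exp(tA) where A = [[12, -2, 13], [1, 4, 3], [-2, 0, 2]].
e^{tA} = [[(4*t^2 + 6*t + 1)*e^{6*t}, -2*t*(2*t + 1)*e^{6*t}, t*(10*t + 13)*e^{6*t}], [t*(1 - t)*e^{6*t}, (t^2 - 2*t + 1)*e^{6*t}, t*(6 - 5*t)*e^{6*t}/2], [2*t*(-t - 1)*e^{6*t}, 2*t^2*e^{6*t}, (-5*t^2 - 4*t + 1)*e^{6*t}]]

A has Jordan form J = [[6, 1, 0], [0, 6, 1], [0, 0, 6]] with A = PJP^{-1}, so e^{tA} = P e^{tJ} P^{-1}.

For a Jordan block J_k(λ), e^{tJ_k(λ)} = e^{λt} · (I + tN + t^2 N^2/2! + ... + t^{k-1} N^{k-1}/(k-1)!) where N is the nilpotent superdiagonal part.

Assembling the blocks and conjugating back gives the entries of e^{tA} as shown above.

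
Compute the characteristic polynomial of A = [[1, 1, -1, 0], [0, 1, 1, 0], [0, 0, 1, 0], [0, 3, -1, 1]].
χ_A(x) = (x - 1)^4

xI - A = [[x - 1, -1, 1, 0], [0, x - 1, -1, 0], [0, 0, x - 1, 0], [0, -3, 1, x - 1]].

Expanding det(xI - A) along the first row:
det(xI - A) = + (x - 1)·det([[x - 1, -1, 0], [0, x - 1, 0], [-3, 1, x - 1]]) - (-1)·det([[0, -1, 0], [0, x - 1, 0], [0, 1, x - 1]]) + (1)·det([[0, x - 1, 0], [0, 0, 0], [0, -3, x - 1]]) - (0)·det([[0, x - 1, -1], [0, 0, x - 1], [0, -3, 1]]).

Evaluating gives χ_A(x) = x^4 - 4x^3 + 6x^2 - 4x + 1 = (x - 1)^4.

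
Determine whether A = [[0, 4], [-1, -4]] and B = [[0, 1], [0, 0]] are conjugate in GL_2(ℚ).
trace(A) = -4 but trace(B) = 0. The trace is a similarity invariant, so A and B are not similar.

No.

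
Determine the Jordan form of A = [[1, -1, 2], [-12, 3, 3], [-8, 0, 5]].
The characteristic polynomial is det(xI - A) = (x - 3)^3, so the eigenvalues are 3 (algebraic multiplicity 3).

For λ = 3: rank(A - 3I) = 2, rank((A - 3I)^2) = 1, rank((A - 3I)^3) = 0. The eigenspace has dimension 3 - 2 = 1, so there is 1 Jordan block; the rank sequence gives block sizes [3].

Assembling the blocks gives the Jordan form J above.

J = [[3, 1, 0], [0, 3, 1], [0, 0, 3]]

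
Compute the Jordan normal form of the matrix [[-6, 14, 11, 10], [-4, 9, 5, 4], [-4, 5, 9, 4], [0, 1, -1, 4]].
The characteristic polynomial is det(xI - A) = (x - 4)^4, so the eigenvalues are 4 (algebraic multiplicity 4).

For λ = 4: rank(A - 4I) = 2, rank((A - 4I)^2) = 1, rank((A - 4I)^3) = 0. The eigenspace has dimension 4 - 2 = 2, so there are 2 Jordan blocks; the rank sequence gives block sizes [3, 1].

Assembling the blocks gives the Jordan form J above.

J = [[4, 1, 0, 0], [0, 4, 1, 0], [0, 0, 4, 0], [0, 0, 0, 4]]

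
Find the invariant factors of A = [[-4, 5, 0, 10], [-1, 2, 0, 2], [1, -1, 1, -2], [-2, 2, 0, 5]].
x - 1, x - 1, (x - 1)^2

The Jordan structure of A has elementary divisors (x - 1)^2, (x - 1), (x - 1). Arranging the block sizes at each eigenvalue in decreasing order and taking row products gives the invariant factors.

Invariant factors (smallest first, each dividing the next): x - 1, x - 1, (x - 1)^2.

Check: the last factor (x - 1)^2 is the minimal polynomial, and the product (x - 1)^4 is the characteristic polynomial.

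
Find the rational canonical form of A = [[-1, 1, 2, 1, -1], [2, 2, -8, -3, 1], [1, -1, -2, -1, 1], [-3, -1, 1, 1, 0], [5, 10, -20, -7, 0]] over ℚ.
The invariant factors of A (the non-unit diagonal entries of the Smith normal form of xI - A over ℚ[x]) are x^2(x^3 - x - 2), each dividing the next. The characteristic polynomial is their product, x^2(x^3 - x - 2).

The rational canonical form is the block-diagonal matrix of companion matrices C(f_i):
R = [[0, 0, 0, 0, 0], [1, 0, 0, 0, 0], [0, 1, 0, 0, 2], [0, 0, 1, 0, 1], [0, 0, 0, 1, 0]].

Note the characteristic polynomial does not split into linear factors over ℚ, so A has no Jordan form over ℚ; the rational canonical form exists over any field.

R = [[0, 0, 0, 0, 0], [1, 0, 0, 0, 0], [0, 1, 0, 0, 2], [0, 0, 1, 0, 1], [0, 0, 0, 1, 0]]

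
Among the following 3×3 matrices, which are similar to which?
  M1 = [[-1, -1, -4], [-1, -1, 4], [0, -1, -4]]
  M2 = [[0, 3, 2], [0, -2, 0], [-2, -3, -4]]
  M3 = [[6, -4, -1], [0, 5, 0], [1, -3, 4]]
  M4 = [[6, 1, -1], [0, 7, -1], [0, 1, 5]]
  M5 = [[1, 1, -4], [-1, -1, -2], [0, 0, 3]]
Characteristic polynomials: χ_{M1} = (x + 2)^3, χ_{M2} = (x + 2)^3, χ_{M3} = (x - 5)^3, χ_{M4} = (x - 6)^3, χ_{M5} = x^2(x - 3).

{M1}: invariant factors (x + 2)^3.

{M2}: invariant factors x + 2, (x + 2)^2.

{M3}: invariant factors (x - 5)^3.

{M4}: invariant factors x - 6, (x - 6)^2.

{M5}: invariant factors x^2(x - 3).

Matrices are similar if and only if their invariant-factor lists agree; the partition into similarity classes is {M1}, {M2}, {M3}, {M4}, {M5}.

5 classes: {M1}, {M2}, {M3}, {M4}, {M5}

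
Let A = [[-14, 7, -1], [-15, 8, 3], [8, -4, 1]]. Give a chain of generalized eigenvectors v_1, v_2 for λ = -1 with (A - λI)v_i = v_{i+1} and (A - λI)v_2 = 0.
v_1 = [[-6, -10, 3]]^T, v_2 = [[5, 9, -2]]^T

We seek v_1 ∈ ker((A + I)^2) \ ker(A + I), then set v_{i+1} = (A + I) v_i.

One such chain is v_1 = [[-6, -10, 3]]^T, v_2 = [[5, 9, -2]]^T. Check: (A + I) v_2 = [[0, 0, 0]]^T = 0.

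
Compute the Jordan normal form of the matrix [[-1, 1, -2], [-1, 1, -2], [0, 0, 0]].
J = [[0, 1, 0], [0, 0, 0], [0, 0, 0]]

The characteristic polynomial is det(xI - A) = x^3, so the eigenvalues are 0 (algebraic multiplicity 3).

For λ = 0: rank(A) = 1, rank(A^2) = 0. The eigenspace has dimension 3 - 1 = 2, so there are 2 Jordan blocks; the rank sequence gives block sizes [2, 1].

Assembling the blocks gives the Jordan form J above.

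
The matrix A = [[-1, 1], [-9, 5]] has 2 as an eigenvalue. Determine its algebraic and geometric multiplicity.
algebraic multiplicity 2, geometric multiplicity 1

The characteristic polynomial is (x - 2)^2, so the factor x - 2 appears with exponent 2: the algebraic multiplicity is 2.

rank(A - 2I) = 1, so the eigenspace has dimension 2 - 1 = 1: the geometric multiplicity is 1.

Since 1 < 2, A is not diagonalizable.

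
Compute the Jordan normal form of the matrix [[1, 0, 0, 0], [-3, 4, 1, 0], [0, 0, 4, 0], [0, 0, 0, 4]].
The characteristic polynomial is det(xI - A) = (x - 4)^3(x - 1), so the eigenvalues are 1 (algebraic multiplicity 1), 4 (algebraic multiplicity 3).

For λ = 1: algebraic multiplicity 1 gives one 1×1 block.

For λ = 4: rank(A - 4I) = 2, rank((A - 4I)^2) = 1. The eigenspace has dimension 4 - 2 = 2, so there are 2 Jordan blocks; the rank sequence gives block sizes [2, 1].

Assembling the blocks gives the Jordan form J above.

J = [[1, 0, 0, 0], [0, 4, 1, 0], [0, 0, 4, 0], [0, 0, 0, 4]]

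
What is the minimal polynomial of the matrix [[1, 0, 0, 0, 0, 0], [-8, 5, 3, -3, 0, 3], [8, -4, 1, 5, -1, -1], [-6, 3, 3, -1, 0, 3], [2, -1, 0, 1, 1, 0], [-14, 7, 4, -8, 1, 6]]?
m_A(x) = (x - 5)(x - 2)^2(x - 1)

The characteristic polynomial factors as (x - 5)(x - 2)^3(x - 1)^2. The minimal polynomial is ∏(x - λ)^{k_λ} where k_λ is the size of the largest Jordan block at λ.

For λ = 1: rank(A - I) = 4, and the largest Jordan block has size 1 (the smallest k with rank((A - I)^k) = rank((A - I)^(k+1))).
For λ = 2: rank(A - 2I) = 4, and the largest Jordan block has size 2 (the smallest k with rank((A - 2I)^k) = rank((A - 2I)^(k+1))).
For λ = 5: rank(A - 5I) = 5, and the largest Jordan block has size 1 (the smallest k with rank((A - 5I)^k) = rank((A - 5I)^(k+1))).

So m_A(x) = (x - 5)(x - 2)^2(x - 1).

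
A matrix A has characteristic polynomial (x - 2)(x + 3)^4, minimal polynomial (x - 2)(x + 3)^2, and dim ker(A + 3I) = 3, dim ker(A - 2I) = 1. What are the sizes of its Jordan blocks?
Jordan blocks: (-3, 2), (-3, 1), (-3, 1), (2, 1)

λ = -3: algebraic multiplicity 4 (exponent in χ_A), largest block size 2 (exponent in m_A), 3 blocks (geometric multiplicity). These force block sizes [2, 1, 1].
λ = 2: algebraic multiplicity 1 (exponent in χ_A), largest block size 1 (exponent in m_A), 1 block (geometric multiplicity). This forces block sizes [1].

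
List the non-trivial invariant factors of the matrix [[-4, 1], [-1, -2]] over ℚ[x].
The Jordan structure of A has elementary divisors (x + 3)^2. Arranging the block sizes at each eigenvalue in decreasing order and taking row products gives the invariant factors.

Invariant factors (smallest first, each dividing the next): (x + 3)^2.

Check: the last factor (x + 3)^2 is the minimal polynomial, and the product (x + 3)^2 is the characteristic polynomial.

(x + 3)^2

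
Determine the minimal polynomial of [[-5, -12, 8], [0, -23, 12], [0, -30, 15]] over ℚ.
m_A(x) = (x + 3)(x + 5)

The characteristic polynomial factors as (x + 3)(x + 5)^2. The minimal polynomial is ∏(x - λ)^{k_λ} where k_λ is the size of the largest Jordan block at λ.

For λ = -5: rank(A + 5I) = 1, and the largest Jordan block has size 1 (the smallest k with rank((A + 5I)^k) = rank((A + 5I)^(k+1))).
For λ = -3: rank(A + 3I) = 2, and the largest Jordan block has size 1 (the smallest k with rank((A + 3I)^k) = rank((A + 3I)^(k+1))).

So m_A(x) = (x + 3)(x + 5).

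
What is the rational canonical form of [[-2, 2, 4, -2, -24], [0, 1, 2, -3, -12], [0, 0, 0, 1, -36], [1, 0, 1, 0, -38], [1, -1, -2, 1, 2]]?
The invariant factors of A (the non-unit diagonal entries of the Smith normal form of xI - A over ℚ[x]) are (x + 5)(x^2 - 3x - 2)^2, each dividing the next. The characteristic polynomial is their product, (x + 5)(x^2 - 3x - 2)^2.

The rational canonical form is the block-diagonal matrix of companion matrices C(f_i):
R = [[0, 0, 0, 0, -20], [1, 0, 0, 0, -64], [0, 1, 0, 0, -37], [0, 0, 1, 0, 25], [0, 0, 0, 1, 1]].

Note the characteristic polynomial does not split into linear factors over ℚ, so A has no Jordan form over ℚ; the rational canonical form exists over any field.

R = [[0, 0, 0, 0, -20], [1, 0, 0, 0, -64], [0, 1, 0, 0, -37], [0, 0, 1, 0, 25], [0, 0, 0, 1, 1]]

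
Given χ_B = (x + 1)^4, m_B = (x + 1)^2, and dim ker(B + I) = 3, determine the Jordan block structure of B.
λ = -1: algebraic multiplicity 4 (exponent in χ_B), largest block size 2 (exponent in m_B), 3 blocks (geometric multiplicity). These force block sizes [2, 1, 1].

Jordan blocks: (-1, 2), (-1, 1), (-1, 1)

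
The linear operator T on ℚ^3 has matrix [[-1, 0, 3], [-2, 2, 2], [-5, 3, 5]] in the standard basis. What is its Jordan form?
J = [[2, 1, 0], [0, 2, 1], [0, 0, 2]]

The characteristic polynomial is det(xI - A) = (x - 2)^3, so the eigenvalues are 2 (algebraic multiplicity 3).

For λ = 2: rank(A - 2I) = 2, rank((A - 2I)^2) = 1, rank((A - 2I)^3) = 0. The eigenspace has dimension 3 - 2 = 1, so there is 1 Jordan block; the rank sequence gives block sizes [3].

Assembling the blocks gives the Jordan form J above.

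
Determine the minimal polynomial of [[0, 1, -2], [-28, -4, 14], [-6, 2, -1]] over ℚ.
The characteristic polynomial factors as (x - 3)(x + 4)^2. The minimal polynomial is ∏(x - λ)^{k_λ} where k_λ is the size of the largest Jordan block at λ.

For λ = -4: rank(A + 4I) = 2, and the largest Jordan block has size 2 (the smallest k with rank((A + 4I)^k) = rank((A + 4I)^(k+1))).
For λ = 3: rank(A - 3I) = 2, and the largest Jordan block has size 1 (the smallest k with rank((A - 3I)^k) = rank((A - 3I)^(k+1))).

So m_A(x) = (x - 3)(x + 4)^2.

m_A(x) = (x - 3)(x + 4)^2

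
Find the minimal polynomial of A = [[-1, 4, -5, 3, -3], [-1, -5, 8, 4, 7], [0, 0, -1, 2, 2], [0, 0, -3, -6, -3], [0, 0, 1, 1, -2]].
The characteristic polynomial factors as (x + 3)^5. The minimal polynomial is ∏(x - λ)^{k_λ} where k_λ is the size of the largest Jordan block at λ.

For λ = -3: rank(A + 3I) = 2, and the largest Jordan block has size 2 (the smallest k with rank((A + 3I)^k) = rank((A + 3I)^(k+1))).

So m_A(x) = (x + 3)^2.

m_A(x) = (x + 3)^2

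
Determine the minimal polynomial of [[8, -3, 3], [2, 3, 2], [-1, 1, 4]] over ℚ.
The characteristic polynomial factors as (x - 5)^3. The minimal polynomial is ∏(x - λ)^{k_λ} where k_λ is the size of the largest Jordan block at λ.

For λ = 5: rank(A - 5I) = 1, and the largest Jordan block has size 2 (the smallest k with rank((A - 5I)^k) = rank((A - 5I)^(k+1))).

So m_A(x) = (x - 5)^2.

m_A(x) = (x - 5)^2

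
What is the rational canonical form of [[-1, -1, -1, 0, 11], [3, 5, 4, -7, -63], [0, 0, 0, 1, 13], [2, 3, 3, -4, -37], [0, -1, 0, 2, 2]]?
R = [[0, 0, 0, 0, 0], [1, 0, 0, 0, -25], [0, 1, 0, 0, 10], [0, 0, 1, 0, -11], [0, 0, 0, 1, 2]]

The invariant factors of A (the non-unit diagonal entries of the Smith normal form of xI - A over ℚ[x]) are x(x^2 - x + 5)^2, each dividing the next. The characteristic polynomial is their product, x(x^2 - x + 5)^2.

The rational canonical form is the block-diagonal matrix of companion matrices C(f_i):
R = [[0, 0, 0, 0, 0], [1, 0, 0, 0, -25], [0, 1, 0, 0, 10], [0, 0, 1, 0, -11], [0, 0, 0, 1, 2]].

Note the characteristic polynomial does not split into linear factors over ℚ, so A has no Jordan form over ℚ; the rational canonical form exists over any field.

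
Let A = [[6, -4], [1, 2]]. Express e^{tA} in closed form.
A has Jordan form J = [[4, 1], [0, 4]] with A = PJP^{-1}, so e^{tA} = P e^{tJ} P^{-1}.

For a Jordan block J_k(λ), e^{tJ_k(λ)} = e^{λt} · (I + tN + t^2 N^2/2! + ... + t^{k-1} N^{k-1}/(k-1)!) where N is the nilpotent superdiagonal part.

Assembling the blocks and conjugating back gives the entries of e^{tA} as shown above.

e^{tA} = [[(2*t + 1)*e^{4*t}, -4*t*e^{4*t}], [t*e^{4*t}, (1 - 2*t)*e^{4*t}]]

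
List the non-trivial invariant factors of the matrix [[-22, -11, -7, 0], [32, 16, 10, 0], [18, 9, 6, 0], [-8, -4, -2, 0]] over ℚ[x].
The Jordan structure of A has elementary divisors x^3, x. Arranging the block sizes at each eigenvalue in decreasing order and taking row products gives the invariant factors.

Invariant factors (smallest first, each dividing the next): x, x^3.

Check: the last factor x^3 is the minimal polynomial, and the product x^4 is the characteristic polynomial.

x, x^3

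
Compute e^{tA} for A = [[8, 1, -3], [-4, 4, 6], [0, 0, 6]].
A has Jordan form J = [[6, 1, 0], [0, 6, 0], [0, 0, 6]] with A = PJP^{-1}, so e^{tA} = P e^{tJ} P^{-1}.

For a Jordan block J_k(λ), e^{tJ_k(λ)} = e^{λt} · (I + tN + t^2 N^2/2! + ... + t^{k-1} N^{k-1}/(k-1)!) where N is the nilpotent superdiagonal part.

Assembling the blocks and conjugating back gives the entries of e^{tA} as shown above.

e^{tA} = [[(2*t + 1)*e^{6*t}, t*e^{6*t}, -3*t*e^{6*t}], [-4*t*e^{6*t}, (1 - 2*t)*e^{6*t}, 6*t*e^{6*t}], [0, 0, e^{6*t}]]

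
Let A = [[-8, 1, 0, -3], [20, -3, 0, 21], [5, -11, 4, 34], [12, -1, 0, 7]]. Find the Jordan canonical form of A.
The characteristic polynomial is det(xI - A) = (x - 4)^2(x + 4)^2, so the eigenvalues are -4 (algebraic multiplicity 2), 4 (algebraic multiplicity 2).

For λ = -4: rank(A + 4I) = 3, rank((A + 4I)^2) = 2. The eigenspace has dimension 4 - 3 = 1, so there is 1 Jordan block; the rank sequence gives block sizes [2].

For λ = 4: rank(A - 4I) = 3, rank((A - 4I)^2) = 2. The eigenspace has dimension 4 - 3 = 1, so there is 1 Jordan block; the rank sequence gives block sizes [2].

Assembling the blocks gives the Jordan form J above.

J = [[-4, 1, 0, 0], [0, -4, 0, 0], [0, 0, 4, 1], [0, 0, 0, 4]]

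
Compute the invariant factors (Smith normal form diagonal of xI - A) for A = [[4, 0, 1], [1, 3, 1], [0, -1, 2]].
The Jordan structure of A has elementary divisors (x - 3)^3. Arranging the block sizes at each eigenvalue in decreasing order and taking row products gives the invariant factors.

Invariant factors (smallest first, each dividing the next): (x - 3)^3.

Check: the last factor (x - 3)^3 is the minimal polynomial, and the product (x - 3)^3 is the characteristic polynomial.

(x - 3)^3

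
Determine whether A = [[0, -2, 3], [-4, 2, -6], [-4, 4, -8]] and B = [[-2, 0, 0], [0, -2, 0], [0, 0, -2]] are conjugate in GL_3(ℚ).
No.

Both have characteristic polynomial (x + 2)^3, but the minimal polynomial of A is (x + 2)^2 while the minimal polynomial of B is x + 2. The minimal polynomial is a similarity invariant, so A and B are not similar.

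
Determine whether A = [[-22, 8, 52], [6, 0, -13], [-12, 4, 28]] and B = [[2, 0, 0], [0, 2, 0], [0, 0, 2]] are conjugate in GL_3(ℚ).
Both have characteristic polynomial (x - 2)^3, but the minimal polynomial of A is (x - 2)^2 while the minimal polynomial of B is x - 2. The minimal polynomial is a similarity invariant, so A and B are not similar.

No.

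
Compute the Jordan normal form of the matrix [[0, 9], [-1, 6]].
J = [[3, 1], [0, 3]]

The characteristic polynomial is det(xI - A) = (x - 3)^2, so the eigenvalues are 3 (algebraic multiplicity 2).

For λ = 3: rank(A - 3I) = 1, rank((A - 3I)^2) = 0. The eigenspace has dimension 2 - 1 = 1, so there is 1 Jordan block; the rank sequence gives block sizes [2].

Assembling the blocks gives the Jordan form J above.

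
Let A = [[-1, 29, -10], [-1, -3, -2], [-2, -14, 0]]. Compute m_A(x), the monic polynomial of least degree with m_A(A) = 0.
The characteristic polynomial factors as (x - 4)(x + 4)^2. The minimal polynomial is ∏(x - λ)^{k_λ} where k_λ is the size of the largest Jordan block at λ.

For λ = -4: rank(A + 4I) = 2, and the largest Jordan block has size 2 (the smallest k with rank((A + 4I)^k) = rank((A + 4I)^(k+1))).
For λ = 4: rank(A - 4I) = 2, and the largest Jordan block has size 1 (the smallest k with rank((A - 4I)^k) = rank((A - 4I)^(k+1))).

So m_A(x) = (x - 4)(x + 4)^2.

m_A(x) = (x - 4)(x + 4)^2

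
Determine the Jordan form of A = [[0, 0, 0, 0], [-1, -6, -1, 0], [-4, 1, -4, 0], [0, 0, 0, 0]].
J = [[-5, 1, 0, 0], [0, -5, 0, 0], [0, 0, 0, 0], [0, 0, 0, 0]]

The characteristic polynomial is det(xI - A) = x^2(x + 5)^2, so the eigenvalues are -5 (algebraic multiplicity 2), 0 (algebraic multiplicity 2).

For λ = -5: rank(A + 5I) = 3, rank((A + 5I)^2) = 2. The eigenspace has dimension 4 - 3 = 1, so there is 1 Jordan block; the rank sequence gives block sizes [2].

For λ = 0: rank(A) = 2. The eigenspace has dimension 4 - 2 = 2, so there are 2 Jordan blocks; the rank sequence gives block sizes [1, 1].

Assembling the blocks gives the Jordan form J above.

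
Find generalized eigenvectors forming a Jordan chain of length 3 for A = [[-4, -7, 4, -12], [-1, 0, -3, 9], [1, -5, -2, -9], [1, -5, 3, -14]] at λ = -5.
v_1 = [[-1, -2, 9, 4]]^T, v_2 = [[1, 0, 0, 0]]^T, v_3 = [[1, -1, 1, 1]]^T

We seek v_1 ∈ ker((A + 5I)^3) \ ker((A + 5I)^2), then set v_{i+1} = (A + 5I) v_i.

One such chain is v_1 = [[-1, -2, 9, 4]]^T, v_2 = [[1, 0, 0, 0]]^T, v_3 = [[1, -1, 1, 1]]^T. Check: (A + 5I) v_3 = [[0, 0, 0, 0]]^T = 0.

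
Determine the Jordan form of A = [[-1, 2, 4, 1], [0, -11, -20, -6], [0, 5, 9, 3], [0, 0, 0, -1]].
J = [[-1, 1, 0, 0], [0, -1, 0, 0], [0, 0, -1, 1], [0, 0, 0, -1]]

The characteristic polynomial is det(xI - A) = (x + 1)^4, so the eigenvalues are -1 (algebraic multiplicity 4).

For λ = -1: rank(A + I) = 2, rank((A + I)^2) = 0. The eigenspace has dimension 4 - 2 = 2, so there are 2 Jordan blocks; the rank sequence gives block sizes [2, 2].

Assembling the blocks gives the Jordan form J above.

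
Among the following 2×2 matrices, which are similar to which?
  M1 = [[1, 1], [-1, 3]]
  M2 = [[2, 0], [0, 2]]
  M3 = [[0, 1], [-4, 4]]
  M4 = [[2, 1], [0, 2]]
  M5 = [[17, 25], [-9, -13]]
2 classes: {M1, M3, M4, M5}, {M2}

Characteristic polynomials: χ_{M1} = (x - 2)^2, χ_{M2} = (x - 2)^2, χ_{M3} = (x - 2)^2, χ_{M4} = (x - 2)^2, χ_{M5} = (x - 2)^2.

{M1, M3, M4, M5}: invariant factors (x - 2)^2.

{M2}: invariant factors x - 2, x - 2.

Matrices are similar if and only if their invariant-factor lists agree; the partition into similarity classes is {M1, M3, M4, M5}, {M2}.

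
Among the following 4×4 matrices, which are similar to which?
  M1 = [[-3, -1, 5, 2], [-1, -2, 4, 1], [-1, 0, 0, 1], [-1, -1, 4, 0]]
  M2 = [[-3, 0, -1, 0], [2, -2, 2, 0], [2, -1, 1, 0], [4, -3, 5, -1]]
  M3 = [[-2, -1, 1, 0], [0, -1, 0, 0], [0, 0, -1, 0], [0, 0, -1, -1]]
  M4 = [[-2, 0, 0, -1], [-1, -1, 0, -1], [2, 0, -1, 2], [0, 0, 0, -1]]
2 classes: {M1, M2, M3}, {M4}

Characteristic polynomials: χ_{M1} = (x + 1)^3(x + 2), χ_{M2} = (x + 1)^3(x + 2), χ_{M3} = (x + 1)^3(x + 2), χ_{M4} = (x + 1)^3(x + 2).

{M1, M2, M3}: invariant factors x + 1, (x + 1)^2(x + 2).

{M4}: invariant factors x + 1, x + 1, (x + 1)(x + 2).

Matrices are similar if and only if their invariant-factor lists agree; the partition into similarity classes is {M1, M2, M3}, {M4}.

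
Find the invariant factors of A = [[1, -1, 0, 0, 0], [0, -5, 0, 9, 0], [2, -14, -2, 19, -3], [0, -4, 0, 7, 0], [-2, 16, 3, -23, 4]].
(x - 1)^2, (x - 1)^3

The Jordan structure of A has elementary divisors (x - 1)^3, (x - 1)^2. Arranging the block sizes at each eigenvalue in decreasing order and taking row products gives the invariant factors.

Invariant factors (smallest first, each dividing the next): (x - 1)^2, (x - 1)^3.

Check: the last factor (x - 1)^3 is the minimal polynomial, and the product (x - 1)^5 is the characteristic polynomial.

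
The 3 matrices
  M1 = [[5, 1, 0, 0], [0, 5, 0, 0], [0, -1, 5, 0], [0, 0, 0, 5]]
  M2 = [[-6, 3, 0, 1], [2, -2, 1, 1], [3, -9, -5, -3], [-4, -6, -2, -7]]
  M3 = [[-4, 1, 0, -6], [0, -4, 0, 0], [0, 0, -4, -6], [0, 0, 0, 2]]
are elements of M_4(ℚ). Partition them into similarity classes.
Characteristic polynomials: χ_{M1} = (x - 5)^4, χ_{M2} = (x + 5)^4, χ_{M3} = (x - 2)(x + 4)^3.

{M1}: invariant factors x - 5, x - 5, (x - 5)^2.

{M2}: invariant factors x + 5, (x + 5)^3.

{M3}: invariant factors x + 4, (x - 2)(x + 4)^2.

Matrices are similar if and only if their invariant-factor lists agree; the partition into similarity classes is {M1}, {M2}, {M3}.

3 classes: {M1}, {M2}, {M3}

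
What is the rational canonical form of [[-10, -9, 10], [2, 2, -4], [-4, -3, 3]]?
R = [[0, 0, -10], [1, 0, -2], [0, 1, -5]]

The invariant factors of A (the non-unit diagonal entries of the Smith normal form of xI - A over ℚ[x]) are (x + 5)(x^2 + 2), each dividing the next. The characteristic polynomial is their product, (x + 5)(x^2 + 2).

The rational canonical form is the block-diagonal matrix of companion matrices C(f_i):
R = [[0, 0, -10], [1, 0, -2], [0, 1, -5]].

Note the characteristic polynomial does not split into linear factors over ℚ, so A has no Jordan form over ℚ; the rational canonical form exists over any field.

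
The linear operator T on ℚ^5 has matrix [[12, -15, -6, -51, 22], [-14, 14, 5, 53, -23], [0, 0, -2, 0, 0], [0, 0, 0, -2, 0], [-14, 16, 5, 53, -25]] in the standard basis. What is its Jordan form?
The characteristic polynomial is det(xI - A) = (x - 5)(x + 2)^4, so the eigenvalues are -2 (algebraic multiplicity 4), 5 (algebraic multiplicity 1).

For λ = -2: rank(A + 2I) = 2, rank((A + 2I)^2) = 1. The eigenspace has dimension 5 - 2 = 3, so there are 3 Jordan blocks; the rank sequence gives block sizes [2, 1, 1].

For λ = 5: algebraic multiplicity 1 gives one 1×1 block.

Assembling the blocks gives the Jordan form J above.

J = [[-2, 1, 0, 0, 0], [0, -2, 0, 0, 0], [0, 0, -2, 0, 0], [0, 0, 0, -2, 0], [0, 0, 0, 0, 5]]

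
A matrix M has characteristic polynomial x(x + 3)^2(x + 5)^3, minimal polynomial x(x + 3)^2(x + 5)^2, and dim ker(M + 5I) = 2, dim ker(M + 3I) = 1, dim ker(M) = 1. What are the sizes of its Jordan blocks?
λ = -5: algebraic multiplicity 3 (exponent in χ_M), largest block size 2 (exponent in m_M), 2 blocks (geometric multiplicity). These force block sizes [2, 1].
λ = -3: algebraic multiplicity 2 (exponent in χ_M), largest block size 2 (exponent in m_M), 1 block (geometric multiplicity). This forces block sizes [2].
λ = 0: algebraic multiplicity 1 (exponent in χ_M), largest block size 1 (exponent in m_M), 1 block (geometric multiplicity). This forces block sizes [1].

Jordan blocks: (-5, 2), (-5, 1), (-3, 2), (0, 1)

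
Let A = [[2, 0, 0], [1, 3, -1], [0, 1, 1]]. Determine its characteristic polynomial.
χ_A(x) = (x - 2)^3

xI - A = [[x - 2, 0, 0], [-1, x - 3, 1], [0, -1, x - 1]].

Expanding det(xI - A) along the first row:
det(xI - A) = + (x - 2)·det([[x - 3, 1], [-1, x - 1]]) - (0)·det([[-1, 1], [0, x - 1]]) + (0)·det([[-1, x - 3], [0, -1]]).

Evaluating gives χ_A(x) = x^3 - 6x^2 + 12x - 8 = (x - 2)^3.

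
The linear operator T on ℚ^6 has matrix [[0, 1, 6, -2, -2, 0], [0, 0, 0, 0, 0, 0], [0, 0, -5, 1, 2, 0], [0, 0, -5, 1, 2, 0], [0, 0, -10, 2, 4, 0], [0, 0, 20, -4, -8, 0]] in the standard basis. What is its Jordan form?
The characteristic polynomial is det(xI - A) = x^6, so the eigenvalues are 0 (algebraic multiplicity 6).

For λ = 0: rank(A) = 2, rank(A^2) = 0. The eigenspace has dimension 6 - 2 = 4, so there are 4 Jordan blocks; the rank sequence gives block sizes [2, 2, 1, 1].

Assembling the blocks gives the Jordan form J above.

J = [[0, 1, 0, 0, 0, 0], [0, 0, 0, 0, 0, 0], [0, 0, 0, 1, 0, 0], [0, 0, 0, 0, 0, 0], [0, 0, 0, 0, 0, 0], [0, 0, 0, 0, 0, 0]]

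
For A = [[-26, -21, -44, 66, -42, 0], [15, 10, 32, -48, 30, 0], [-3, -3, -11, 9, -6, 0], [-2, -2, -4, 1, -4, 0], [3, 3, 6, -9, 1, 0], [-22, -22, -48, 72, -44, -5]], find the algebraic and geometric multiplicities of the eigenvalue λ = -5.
The characteristic polynomial is (x + 5)^6, so the factor x + 5 appears with exponent 6: the algebraic multiplicity is 6.

rank(A + 5I) = 2, so the eigenspace has dimension 6 - 2 = 4: the geometric multiplicity is 4.

Since 4 < 6, A is not diagonalizable.

algebraic multiplicity 6, geometric multiplicity 4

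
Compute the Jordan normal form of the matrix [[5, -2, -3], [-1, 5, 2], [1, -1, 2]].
J = [[4, 1, 0], [0, 4, 1], [0, 0, 4]]

The characteristic polynomial is det(xI - A) = (x - 4)^3, so the eigenvalues are 4 (algebraic multiplicity 3).

For λ = 4: rank(A - 4I) = 2, rank((A - 4I)^2) = 1, rank((A - 4I)^3) = 0. The eigenspace has dimension 3 - 2 = 1, so there is 1 Jordan block; the rank sequence gives block sizes [3].

Assembling the blocks gives the Jordan form J above.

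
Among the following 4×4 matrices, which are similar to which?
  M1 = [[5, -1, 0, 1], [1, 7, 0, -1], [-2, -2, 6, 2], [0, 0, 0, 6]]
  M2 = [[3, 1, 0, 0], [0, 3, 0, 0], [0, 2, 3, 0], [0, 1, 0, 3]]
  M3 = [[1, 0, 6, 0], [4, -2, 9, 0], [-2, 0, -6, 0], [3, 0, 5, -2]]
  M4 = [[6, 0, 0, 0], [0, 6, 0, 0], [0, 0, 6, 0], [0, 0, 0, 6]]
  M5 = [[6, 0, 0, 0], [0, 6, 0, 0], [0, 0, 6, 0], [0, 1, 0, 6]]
Characteristic polynomials: χ_{M1} = (x - 6)^4, χ_{M2} = (x - 3)^4, χ_{M3} = (x + 2)^3(x + 3), χ_{M4} = (x - 6)^4, χ_{M5} = (x - 6)^4.

{M1, M5}: invariant factors x - 6, x - 6, (x - 6)^2.

{M2}: invariant factors x - 3, x - 3, (x - 3)^2.

{M3}: invariant factors x + 2, (x + 2)^2(x + 3).

{M4}: invariant factors x - 6, x - 6, x - 6, x - 6.

Matrices are similar if and only if their invariant-factor lists agree; the partition into similarity classes is {M1, M5}, {M2}, {M3}, {M4}.

4 classes: {M1, M5}, {M2}, {M3}, {M4}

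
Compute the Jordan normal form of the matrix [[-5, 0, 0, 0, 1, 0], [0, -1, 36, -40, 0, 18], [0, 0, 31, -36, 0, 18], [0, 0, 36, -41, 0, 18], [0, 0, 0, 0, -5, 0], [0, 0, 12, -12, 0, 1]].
J = [[-5, 1, 0, 0, 0, 0], [0, -5, 0, 0, 0, 0], [0, 0, -5, 0, 0, 0], [0, 0, 0, -5, 0, 0], [0, 0, 0, 0, -1, 0], [0, 0, 0, 0, 0, 1]]

The characteristic polynomial is det(xI - A) = (x - 1)(x + 1)(x + 5)^4, so the eigenvalues are -5 (algebraic multiplicity 4), -1 (algebraic multiplicity 1), 1 (algebraic multiplicity 1).

For λ = -5: rank(A + 5I) = 3, rank((A + 5I)^2) = 2. The eigenspace has dimension 6 - 3 = 3, so there are 3 Jordan blocks; the rank sequence gives block sizes [2, 1, 1].

For λ = -1: algebraic multiplicity 1 gives one 1×1 block.

For λ = 1: algebraic multiplicity 1 gives one 1×1 block.

Assembling the blocks gives the Jordan form J above.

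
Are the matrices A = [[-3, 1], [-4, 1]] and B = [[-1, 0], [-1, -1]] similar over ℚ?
Yes.

Two matrices over a field are similar if and only if they have the same invariant factors.

Both A and B have characteristic polynomial (x + 1)^2 and minimal polynomial (x + 1)^2. Computing further, both have invariant factors (x + 1)^2. Hence A and B are similar.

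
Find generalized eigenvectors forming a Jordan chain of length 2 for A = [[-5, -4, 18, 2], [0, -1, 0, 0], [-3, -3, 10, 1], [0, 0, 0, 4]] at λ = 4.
v_1 = [[0, 0, 0, 1]]^T, v_2 = [[2, 0, 1, 0]]^T

We seek v_1 ∈ ker((A - 4I)^2) \ ker(A - 4I), then set v_{i+1} = (A - 4I) v_i.

One such chain is v_1 = [[0, 0, 0, 1]]^T, v_2 = [[2, 0, 1, 0]]^T. Check: (A - 4I) v_2 = [[0, 0, 0, 0]]^T = 0.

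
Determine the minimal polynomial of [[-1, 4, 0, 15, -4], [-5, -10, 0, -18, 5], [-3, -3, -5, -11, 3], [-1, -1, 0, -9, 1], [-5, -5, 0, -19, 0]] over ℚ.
m_A(x) = (x + 5)^3

The characteristic polynomial factors as (x + 5)^5. The minimal polynomial is ∏(x - λ)^{k_λ} where k_λ is the size of the largest Jordan block at λ.

For λ = -5: rank(A + 5I) = 2, and the largest Jordan block has size 3 (the smallest k with rank((A + 5I)^k) = rank((A + 5I)^(k+1))).

So m_A(x) = (x + 5)^3.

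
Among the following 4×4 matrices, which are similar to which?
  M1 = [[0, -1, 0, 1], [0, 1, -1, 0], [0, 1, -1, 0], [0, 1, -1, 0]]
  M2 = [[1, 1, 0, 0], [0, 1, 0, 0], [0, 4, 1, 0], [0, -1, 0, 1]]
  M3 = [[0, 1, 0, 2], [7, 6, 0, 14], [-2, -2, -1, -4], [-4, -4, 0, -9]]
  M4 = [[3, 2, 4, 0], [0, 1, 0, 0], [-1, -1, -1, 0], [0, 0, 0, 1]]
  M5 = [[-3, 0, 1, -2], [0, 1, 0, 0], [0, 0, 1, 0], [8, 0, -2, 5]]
3 classes: {M1}, {M2, M4, M5}, {M3}

Characteristic polynomials: χ_{M1} = x^4, χ_{M2} = (x - 1)^4, χ_{M3} = (x + 1)^4, χ_{M4} = (x - 1)^4, χ_{M5} = (x - 1)^4.

{M1}: invariant factors x^2, x^2.

{M2, M4, M5}: invariant factors x - 1, x - 1, (x - 1)^2.

{M3}: invariant factors x + 1, x + 1, (x + 1)^2.

Matrices are similar if and only if their invariant-factor lists agree; the partition into similarity classes is {M1}, {M2, M4, M5}, {M3}.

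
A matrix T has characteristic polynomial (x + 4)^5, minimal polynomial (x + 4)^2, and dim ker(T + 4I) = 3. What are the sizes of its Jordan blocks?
λ = -4: algebraic multiplicity 5 (exponent in χ_T), largest block size 2 (exponent in m_T), 3 blocks (geometric multiplicity). These force block sizes [2, 2, 1].

Jordan blocks: (-4, 2), (-4, 2), (-4, 1)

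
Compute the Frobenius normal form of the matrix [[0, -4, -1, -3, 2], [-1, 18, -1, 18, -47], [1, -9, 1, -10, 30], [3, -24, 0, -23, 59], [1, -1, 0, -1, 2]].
The invariant factors of A (the non-unit diagonal entries of the Smith normal form of xI - A over ℚ[x]) are x^2 + 6, (x + 2)(x^2 + 6), each dividing the next. The characteristic polynomial is their product, (x + 2)(x^2 + 6)^2.

The rational canonical form is the block-diagonal matrix of companion matrices C(f_i):
R = [[0, -6, 0, 0, 0], [1, 0, 0, 0, 0], [0, 0, 0, 0, -12], [0, 0, 1, 0, -6], [0, 0, 0, 1, -2]].

Note the characteristic polynomial does not split into linear factors over ℚ, so A has no Jordan form over ℚ; the rational canonical form exists over any field.

R = [[0, -6, 0, 0, 0], [1, 0, 0, 0, 0], [0, 0, 0, 0, -12], [0, 0, 1, 0, -6], [0, 0, 0, 1, -2]]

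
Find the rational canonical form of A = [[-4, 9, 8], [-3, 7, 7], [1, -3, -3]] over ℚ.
R = [[0, 0, -2], [1, 0, -3], [0, 1, 0]]

The invariant factors of A (the non-unit diagonal entries of the Smith normal form of xI - A over ℚ[x]) are x^3 + 3x + 2, each dividing the next. The characteristic polynomial is their product, x^3 + 3x + 2.

The rational canonical form is the block-diagonal matrix of companion matrices C(f_i):
R = [[0, 0, -2], [1, 0, -3], [0, 1, 0]].

Note the characteristic polynomial does not split into linear factors over ℚ, so A has no Jordan form over ℚ; the rational canonical form exists over any field.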